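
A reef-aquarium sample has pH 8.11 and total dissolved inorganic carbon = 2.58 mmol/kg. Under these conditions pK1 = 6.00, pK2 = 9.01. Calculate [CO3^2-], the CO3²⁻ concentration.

[CO3²⁻] = 0.287 mmol/kg

α₂ = 1 / (1 + [H⁺]/K2 + [H⁺]²/(K1K2)) = 1 / (1 + 10^+0.90 + 10^-1.21)
   = 1 / (1 + 7.9433 + 0.061660) = 1/9.0049 = 0.1111
[CO3²⁻] = α₂ × DIC = 0.1111 × 2.58 = 0.287 mmol/kg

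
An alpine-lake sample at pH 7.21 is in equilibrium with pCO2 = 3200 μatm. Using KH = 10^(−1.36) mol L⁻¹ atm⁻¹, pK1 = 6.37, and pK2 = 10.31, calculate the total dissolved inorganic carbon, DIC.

[CO2*] = KH · pCO2 = 10^(−1.36) × 3200×10^-6 = 1.397×10^-4 mol/L
α₀ = 1/(1 + K1/[H⁺] + K1K2/[H⁺]²) = 1/(1 + 10^+0.84 + 10^-2.26) = 0.1262
DIC = [CO2*]/α₀ = 1.397×10^-4 / 0.1262 = 1.11 mmol/L

DIC = 1.11 mmol/L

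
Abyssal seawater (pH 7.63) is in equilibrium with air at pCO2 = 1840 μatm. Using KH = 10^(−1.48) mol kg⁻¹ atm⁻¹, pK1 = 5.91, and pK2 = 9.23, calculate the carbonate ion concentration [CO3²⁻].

[CO3²⁻] = 0.0803 mmol/kg

[CO2*] = KH · pCO2 = 10^(−1.48) × 1840×10^-6 = 6.093×10^-5 mol/kg
α₀ = 1/(1 + K1/[H⁺] + K1K2/[H⁺]²) = 1/(1 + 10^+1.72 + 10^+0.12) = 0.01825
DIC = [CO2*]/α₀ = 6.093×10^-5 / 0.01825 = 3.339 mmol/kg
[CO3²⁻] = α₂·DIC; α₂ = 0.02406, so [CO3²⁻] = 0.02406 × 3.339 = 0.0803 mmol/kg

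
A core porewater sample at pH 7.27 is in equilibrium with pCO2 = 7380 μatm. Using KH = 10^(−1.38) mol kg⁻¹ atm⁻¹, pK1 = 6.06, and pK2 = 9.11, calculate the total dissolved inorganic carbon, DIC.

[CO2*] = KH · pCO2 = 10^(−1.38) × 7380×10^-6 = 3.076×10^-4 mol/kg
α₀ = 1/(1 + K1/[H⁺] + K1K2/[H⁺]²) = 1/(1 + 10^+1.21 + 10^-0.63) = 0.05730
DIC = [CO2*]/α₀ = 3.076×10^-4 / 0.05730 = 5.37 mmol/kg

DIC = 5.37 mmol/kg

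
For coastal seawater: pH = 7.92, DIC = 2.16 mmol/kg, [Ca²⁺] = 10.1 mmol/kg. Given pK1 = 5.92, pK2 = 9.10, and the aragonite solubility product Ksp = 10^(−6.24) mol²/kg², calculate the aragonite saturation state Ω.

α₂ = 1 / (1 + [H⁺]/K2 + [H⁺]²/(K1K2)) = 1 / (1 + 10^+1.18 + 10^-0.82)
   = 1 / (1 + 15.136 + 0.15136) = 1/16.287 = 0.06140
[CO3²⁻] = α₂ × DIC = 0.06140 × 2.16 = 0.1326 mmol/kg
Ksp = 10^(−6.24) = 5.754×10^-7
Ω = [Ca²⁺][CO3²⁻]/Ksp = (10.1×10^-3)(1.326×10^-4) / 5.754×10^-7 = 2.33

Ω = 2.33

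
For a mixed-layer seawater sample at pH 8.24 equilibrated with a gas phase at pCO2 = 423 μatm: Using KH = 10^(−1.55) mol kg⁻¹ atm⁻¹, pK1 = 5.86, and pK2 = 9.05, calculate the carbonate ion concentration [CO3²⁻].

[CO2*] = KH · pCO2 = 10^(−1.55) × 423×10^-6 = 1.192×10^-5 mol/kg
α₀ = 1/(1 + K1/[H⁺] + K1K2/[H⁺]²) = 1/(1 + 10^+2.38 + 10^+1.57) = 0.003597
DIC = [CO2*]/α₀ = 1.192×10^-5 / 0.003597 = 3.315 mmol/kg
[CO3²⁻] = α₂·DIC; α₂ = 0.1336, so [CO3²⁻] = 0.1336 × 3.315 = 0.443 mmol/kg

[CO3²⁻] = 0.443 mmol/kg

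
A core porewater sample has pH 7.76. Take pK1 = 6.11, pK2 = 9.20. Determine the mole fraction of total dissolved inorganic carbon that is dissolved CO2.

α₀ = 0.0211

α₀ = 1 / (1 + K1/[H⁺] + K1K2/[H⁺]²) = 1 / (1 + 10^+1.65 + 10^+0.21)
   = 1 / (1 + 44.668 + 1.6218) = 1/47.290 = 0.02115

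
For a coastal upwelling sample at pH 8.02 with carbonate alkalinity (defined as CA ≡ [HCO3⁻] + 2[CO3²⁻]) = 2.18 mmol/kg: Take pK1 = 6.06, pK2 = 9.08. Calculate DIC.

DIC = 2.04 mmol/kg

CA = [HCO3⁻] + 2[CO3²⁻] = (α₁ + 2α₂)·DIC
At pH 8.02: [H⁺]/K1 = 10^-1.96 = 0.010965, K2/[H⁺] = 10^-1.06 = 0.087096
α₁ = 1/(1 + 0.010965 + 0.087096) = 1/1.0981 = 0.9107; α₂ = α₁·K2/[H⁺] = 0.07932
α₁ + 2α₂ = 1.0693
DIC = CA / (α₁ + 2α₂) = 2.18 / 1.0693 = 2.04 mmol/kg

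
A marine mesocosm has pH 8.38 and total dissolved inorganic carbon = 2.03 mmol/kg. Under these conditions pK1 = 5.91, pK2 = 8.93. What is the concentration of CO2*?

α₀ = 1 / (1 + K1/[H⁺] + K1K2/[H⁺]²) = 1 / (1 + 10^+2.47 + 10^+1.92)
   = 1 / (1 + 295.12 + 83.176) = 1/379.30 = 0.002636
[CO2*] = α₀ × DIC = 0.002636 × 2.03 = 0.00535 mmol/kg = 5.35 μmol/kg

[CO2*] = 5.35 μmol/kg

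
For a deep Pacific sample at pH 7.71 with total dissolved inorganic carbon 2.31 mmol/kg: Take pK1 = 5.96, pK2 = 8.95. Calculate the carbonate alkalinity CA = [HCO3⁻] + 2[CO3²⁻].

CA = [HCO3⁻] + 2[CO3²⁻] = (α₁ + 2α₂)·DIC
At pH 7.71: [H⁺]/K1 = 10^-1.75 = 0.017783, K2/[H⁺] = 10^-1.24 = 0.057544
α₁ = 1/(1 + 0.017783 + 0.057544) = 1/1.0753 = 0.9299; α₂ = α₁·K2/[H⁺] = 0.05351
α₁ + 2α₂ = 1.0370
CA = 1.0370 × 2.31 = 2.40 mmol/kg

CA = 2.40 mmol/kg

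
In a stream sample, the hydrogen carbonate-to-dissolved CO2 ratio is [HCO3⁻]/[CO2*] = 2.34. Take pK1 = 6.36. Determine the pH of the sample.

pH = 6.73

From K1 = [H⁺][HCO3⁻]/[CO2*]:  pH = pK1 + log₁₀([HCO3⁻]/[CO2*])
log₁₀(2.34) = +0.369
pH = 6.36 + (+0.369) = 6.73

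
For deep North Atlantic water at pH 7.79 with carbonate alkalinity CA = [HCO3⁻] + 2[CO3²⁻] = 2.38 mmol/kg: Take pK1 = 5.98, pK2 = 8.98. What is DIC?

DIC = 2.28 mmol/kg

CA = [HCO3⁻] + 2[CO3²⁻] = (α₁ + 2α₂)·DIC
At pH 7.79: [H⁺]/K1 = 10^-1.81 = 0.015488, K2/[H⁺] = 10^-1.19 = 0.064565
α₁ = 1/(1 + 0.015488 + 0.064565) = 1/1.0801 = 0.9259; α₂ = α₁·K2/[H⁺] = 0.05978
α₁ + 2α₂ = 1.0454
DIC = CA / (α₁ + 2α₂) = 2.38 / 1.0454 = 2.28 mmol/kg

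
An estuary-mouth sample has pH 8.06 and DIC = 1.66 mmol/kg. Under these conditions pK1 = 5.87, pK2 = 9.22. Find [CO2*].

α₀ = 1 / (1 + K1/[H⁺] + K1K2/[H⁺]²) = 1 / (1 + 10^+2.19 + 10^+1.03)
   = 1 / (1 + 154.88 + 10.715) = 1/166.60 = 0.006003
[CO2*] = α₀ × DIC = 0.006003 × 1.66 = 0.00996 mmol/kg = 9.96 μmol/kg

[CO2*] = 9.96 μmol/kg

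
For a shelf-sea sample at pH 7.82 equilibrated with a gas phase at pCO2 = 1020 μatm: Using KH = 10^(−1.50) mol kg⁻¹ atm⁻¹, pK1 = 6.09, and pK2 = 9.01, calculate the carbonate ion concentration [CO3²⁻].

[CO3²⁻] = 0.112 mmol/kg

[CO2*] = KH · pCO2 = 10^(−1.50) × 1020×10^-6 = 3.226×10^-5 mol/kg
α₀ = 1/(1 + K1/[H⁺] + K1K2/[H⁺]²) = 1/(1 + 10^+1.73 + 10^+0.54) = 0.01719
DIC = [CO2*]/α₀ = 3.226×10^-5 / 0.01719 = 1.876 mmol/kg
[CO3²⁻] = α₂·DIC; α₂ = 0.05961, so [CO3²⁻] = 0.05961 × 1.876 = 0.112 mmol/kg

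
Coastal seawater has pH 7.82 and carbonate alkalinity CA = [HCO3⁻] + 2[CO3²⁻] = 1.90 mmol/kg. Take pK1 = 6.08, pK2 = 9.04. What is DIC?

CA = [HCO3⁻] + 2[CO3²⁻] = (α₁ + 2α₂)·DIC
At pH 7.82: [H⁺]/K1 = 10^-1.74 = 0.018197, K2/[H⁺] = 10^-1.22 = 0.060256
α₁ = 1/(1 + 0.018197 + 0.060256) = 1/1.0785 = 0.9273; α₂ = α₁·K2/[H⁺] = 0.05587
α₁ + 2α₂ = 1.0390
DIC = CA / (α₁ + 2α₂) = 1.90 / 1.0390 = 1.83 mmol/kg

DIC = 1.83 mmol/kg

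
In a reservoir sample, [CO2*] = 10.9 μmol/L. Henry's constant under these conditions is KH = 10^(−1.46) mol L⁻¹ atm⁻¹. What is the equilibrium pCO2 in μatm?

pCO2 = 314 μatm

KH = 10^(−1.46) = 3.467×10^-2 mol L⁻¹ atm⁻¹
pCO2 = [CO2*]/KH = 10.9×10^-6 / 3.467×10^-2 = 3.14×10^-4 atm = 314 μatm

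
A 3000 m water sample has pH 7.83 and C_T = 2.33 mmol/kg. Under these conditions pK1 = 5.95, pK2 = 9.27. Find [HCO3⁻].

α₁ = 1 / (1 + [H⁺]/K1 + K2/[H⁺]) = 1 / (1 + 10^-1.88 + 10^-1.44)
   = 1 / (1 + 0.013183 + 0.036308) = 1/1.0495 = 0.9528
[HCO3⁻] = α₁ × DIC = 0.9528 × 2.33 = 2.22 mmol/kg

[HCO3⁻] = 2.22 mmol/kg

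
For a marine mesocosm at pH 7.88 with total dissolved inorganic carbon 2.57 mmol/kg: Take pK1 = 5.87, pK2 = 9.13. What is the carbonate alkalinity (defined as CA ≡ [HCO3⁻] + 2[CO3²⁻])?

CA = 2.68 mmol/kg

CA = [HCO3⁻] + 2[CO3²⁻] = (α₁ + 2α₂)·DIC
At pH 7.88: [H⁺]/K1 = 10^-2.01 = 0.0097724, K2/[H⁺] = 10^-1.25 = 0.056234
α₁ = 1/(1 + 0.0097724 + 0.056234) = 1/1.0660 = 0.9381; α₂ = α₁·K2/[H⁺] = 0.05275
α₁ + 2α₂ = 1.0436
CA = 1.0436 × 2.57 = 2.68 mmol/kg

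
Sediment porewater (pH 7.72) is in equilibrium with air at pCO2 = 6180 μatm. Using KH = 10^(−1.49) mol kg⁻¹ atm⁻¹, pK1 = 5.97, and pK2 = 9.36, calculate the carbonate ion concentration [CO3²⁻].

[CO3²⁻] = 0.258 mmol/kg

[CO2*] = KH · pCO2 = 10^(−1.49) × 6180×10^-6 = 2.000×10^-4 mol/kg
α₀ = 1/(1 + K1/[H⁺] + K1K2/[H⁺]²) = 1/(1 + 10^+1.75 + 10^+0.11) = 0.01709
DIC = [CO2*]/α₀ = 2.000×10^-4 / 0.01709 = 11.70 mmol/kg
[CO3²⁻] = α₂·DIC; α₂ = 0.02201, so [CO3²⁻] = 0.02201 × 11.70 = 0.258 mmol/kg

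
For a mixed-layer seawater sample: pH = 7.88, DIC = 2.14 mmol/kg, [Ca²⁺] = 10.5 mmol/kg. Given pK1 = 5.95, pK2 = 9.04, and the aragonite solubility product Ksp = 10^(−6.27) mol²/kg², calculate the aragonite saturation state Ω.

Ω = 2.68

α₂ = 1 / (1 + [H⁺]/K2 + [H⁺]²/(K1K2)) = 1 / (1 + 10^+1.16 + 10^-0.77)
   = 1 / (1 + 14.454 + 0.16982) = 1/15.624 = 0.06400
[CO3²⁻] = α₂ × DIC = 0.06400 × 2.14 = 0.1370 mmol/kg
Ksp = 10^(−6.27) = 5.370×10^-7
Ω = [Ca²⁺][CO3²⁻]/Ksp = (10.5×10^-3)(1.370×10^-4) / 5.370×10^-7 = 2.68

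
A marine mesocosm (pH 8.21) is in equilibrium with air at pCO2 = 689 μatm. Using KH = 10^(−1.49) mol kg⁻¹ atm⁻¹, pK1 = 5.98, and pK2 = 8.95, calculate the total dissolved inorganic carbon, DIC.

DIC = 4.50 mmol/kg

[CO2*] = KH · pCO2 = 10^(−1.49) × 689×10^-6 = 2.230×10^-5 mol/kg
α₀ = 1/(1 + K1/[H⁺] + K1K2/[H⁺]²) = 1/(1 + 10^+2.23 + 10^+1.49) = 0.004957
DIC = [CO2*]/α₀ = 2.230×10^-5 / 0.004957 = 4.50 mmol/kg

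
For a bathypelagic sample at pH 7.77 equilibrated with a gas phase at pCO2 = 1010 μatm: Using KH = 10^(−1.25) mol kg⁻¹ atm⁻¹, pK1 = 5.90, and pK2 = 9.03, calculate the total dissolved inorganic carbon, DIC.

DIC = 4.50 mmol/kg

[CO2*] = KH · pCO2 = 10^(−1.25) × 1010×10^-6 = 5.680×10^-5 mol/kg
α₀ = 1/(1 + K1/[H⁺] + K1K2/[H⁺]²) = 1/(1 + 10^+1.87 + 10^+0.61) = 0.01263
DIC = [CO2*]/α₀ = 5.680×10^-5 / 0.01263 = 4.50 mmol/kg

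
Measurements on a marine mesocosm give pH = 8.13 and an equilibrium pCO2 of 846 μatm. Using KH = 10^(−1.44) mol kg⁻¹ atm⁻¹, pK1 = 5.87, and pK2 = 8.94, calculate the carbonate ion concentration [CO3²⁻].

[CO3²⁻] = 0.866 mmol/kg

[CO2*] = KH · pCO2 = 10^(−1.44) × 846×10^-6 = 3.072×10^-5 mol/kg
α₀ = 1/(1 + K1/[H⁺] + K1K2/[H⁺]²) = 1/(1 + 10^+2.26 + 10^+1.45) = 0.004736
DIC = [CO2*]/α₀ = 3.072×10^-5 / 0.004736 = 6.486 mmol/kg
[CO3²⁻] = α₂·DIC; α₂ = 0.1335, so [CO3²⁻] = 0.1335 × 6.486 = 0.866 mmol/kg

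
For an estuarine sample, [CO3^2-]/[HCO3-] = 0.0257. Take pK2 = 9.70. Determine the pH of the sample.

From K2 = [H⁺][CO3^2-]/[HCO3-]:  pH = pK2 + log₁₀([CO3^2-]/[HCO3-])
log₁₀(0.0257) = -1.590
pH = 9.70 + (-1.590) = 8.11

pH = 8.11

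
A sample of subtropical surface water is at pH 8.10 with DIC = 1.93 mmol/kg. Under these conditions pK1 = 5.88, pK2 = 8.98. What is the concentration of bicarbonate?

α₁ = 1 / (1 + [H⁺]/K1 + K2/[H⁺]) = 1 / (1 + 10^-2.22 + 10^-0.88)
   = 1 / (1 + 0.0060256 + 0.13183) = 1/1.1379 = 0.8788
[HCO3⁻] = α₁ × DIC = 0.8788 × 1.93 = 1.70 mmol/kg

[HCO3⁻] = 1.70 mmol/kg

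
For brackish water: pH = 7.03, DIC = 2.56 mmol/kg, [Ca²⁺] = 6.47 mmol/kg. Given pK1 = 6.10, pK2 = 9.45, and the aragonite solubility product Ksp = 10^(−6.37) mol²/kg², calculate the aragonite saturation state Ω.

Ω = 0.132

α₂ = 1 / (1 + [H⁺]/K2 + [H⁺]²/(K1K2)) = 1 / (1 + 10^+2.42 + 10^+1.49)
   = 1 / (1 + 263.03 + 30.903) = 1/294.93 = 0.003391
[CO3²⁻] = α₂ × DIC = 0.003391 × 2.56 = 0.008680 mmol/kg = 8.680 μmol/kg
Ksp = 10^(−6.37) = 4.266×10^-7
Ω = [Ca²⁺][CO3²⁻]/Ksp = (6.47×10^-3)(8.680×10^-6) / 4.266×10^-7 = 0.132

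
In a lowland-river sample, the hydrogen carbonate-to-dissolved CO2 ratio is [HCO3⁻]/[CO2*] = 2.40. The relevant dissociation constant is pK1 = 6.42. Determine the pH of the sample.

pH = 6.80

From K1 = [H⁺][HCO3⁻]/[CO2*]:  pH = pK1 + log₁₀([HCO3⁻]/[CO2*])
log₁₀(2.40) = +0.380
pH = 6.42 + (+0.380) = 6.80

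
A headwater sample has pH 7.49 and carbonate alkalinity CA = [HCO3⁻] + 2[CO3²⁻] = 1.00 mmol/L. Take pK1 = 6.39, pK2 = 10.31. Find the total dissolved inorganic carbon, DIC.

DIC = 1.08 mmol/L

CA = [HCO3⁻] + 2[CO3²⁻] = (α₁ + 2α₂)·DIC
At pH 7.49: [H⁺]/K1 = 10^-1.10 = 0.079433, K2/[H⁺] = 10^-2.82 = 0.0015136
α₁ = 1/(1 + 0.079433 + 0.0015136) = 1/1.0809 = 0.9251; α₂ = α₁·K2/[H⁺] = 0.001400
α₁ + 2α₂ = 0.9279
DIC = CA / (α₁ + 2α₂) = 1.00 / 0.9279 = 1.08 mmol/L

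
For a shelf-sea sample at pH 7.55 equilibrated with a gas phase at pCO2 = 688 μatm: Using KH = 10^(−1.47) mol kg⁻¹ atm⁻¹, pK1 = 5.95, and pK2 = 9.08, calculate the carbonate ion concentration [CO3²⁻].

[CO2*] = KH · pCO2 = 10^(−1.47) × 688×10^-6 = 2.331×10^-5 mol/kg
α₀ = 1/(1 + K1/[H⁺] + K1K2/[H⁺]²) = 1/(1 + 10^+1.60 + 10^+0.07) = 0.02382
DIC = [CO2*]/α₀ = 2.331×10^-5 / 0.02382 = 0.9788 mmol/kg
[CO3²⁻] = α₂·DIC; α₂ = 0.02798, so [CO3²⁻] = 0.02798 × 0.9788 = 0.0274 mmol/kg

[CO3²⁻] = 0.0274 mmol/kg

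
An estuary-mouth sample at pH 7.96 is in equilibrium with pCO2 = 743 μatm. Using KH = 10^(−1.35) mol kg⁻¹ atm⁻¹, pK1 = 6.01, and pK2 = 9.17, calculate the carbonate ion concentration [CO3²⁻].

[CO2*] = KH · pCO2 = 10^(−1.35) × 743×10^-6 = 3.319×10^-5 mol/kg
α₀ = 1/(1 + K1/[H⁺] + K1K2/[H⁺]²) = 1/(1 + 10^+1.95 + 10^+0.74) = 0.01046
DIC = [CO2*]/α₀ = 3.319×10^-5 / 0.01046 = 3.174 mmol/kg
[CO3²⁻] = α₂·DIC; α₂ = 0.05747, so [CO3²⁻] = 0.05747 × 3.174 = 0.182 mmol/kg

[CO3²⁻] = 0.182 mmol/kg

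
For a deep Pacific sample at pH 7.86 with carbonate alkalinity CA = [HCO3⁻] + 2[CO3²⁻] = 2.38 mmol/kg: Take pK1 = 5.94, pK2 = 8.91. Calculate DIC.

DIC = 2.22 mmol/kg

CA = [HCO3⁻] + 2[CO3²⁻] = (α₁ + 2α₂)·DIC
At pH 7.86: [H⁺]/K1 = 10^-1.92 = 0.012023, K2/[H⁺] = 10^-1.05 = 0.089125
α₁ = 1/(1 + 0.012023 + 0.089125) = 1/1.1011 = 0.9081; α₂ = α₁·K2/[H⁺] = 0.08094
α₁ + 2α₂ = 1.0700
DIC = CA / (α₁ + 2α₂) = 2.38 / 1.0700 = 2.22 mmol/kg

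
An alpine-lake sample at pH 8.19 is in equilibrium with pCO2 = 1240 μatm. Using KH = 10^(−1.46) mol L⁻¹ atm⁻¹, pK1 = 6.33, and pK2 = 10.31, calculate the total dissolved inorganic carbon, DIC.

[CO2*] = KH · pCO2 = 10^(−1.46) × 1240×10^-6 = 4.300×10^-5 mol/L
α₀ = 1/(1 + K1/[H⁺] + K1K2/[H⁺]²) = 1/(1 + 10^+1.86 + 10^-0.26) = 0.01351
DIC = [CO2*]/α₀ = 4.300×10^-5 / 0.01351 = 3.18 mmol/L

DIC = 3.18 mmol/L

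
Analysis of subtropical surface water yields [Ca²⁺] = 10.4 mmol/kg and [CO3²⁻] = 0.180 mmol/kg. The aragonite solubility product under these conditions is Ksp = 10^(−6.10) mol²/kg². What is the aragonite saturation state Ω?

Ksp = 10^(−6.10) = 7.943×10^-7
Ω = [Ca²⁺][CO3²⁻]/Ksp = (10.4×10^-3)(0.180×10^-3) / 7.943×10^-7 = 2.36

Ω = 2.36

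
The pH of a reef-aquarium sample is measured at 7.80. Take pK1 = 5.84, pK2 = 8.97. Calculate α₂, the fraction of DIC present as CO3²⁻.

α₂ = 1 / (1 + [H⁺]/K2 + [H⁺]²/(K1K2)) = 1 / (1 + 10^+1.17 + 10^-0.79)
   = 1 / (1 + 14.791 + 0.16218) = 1/15.953 = 0.06268

α₂ = 0.0627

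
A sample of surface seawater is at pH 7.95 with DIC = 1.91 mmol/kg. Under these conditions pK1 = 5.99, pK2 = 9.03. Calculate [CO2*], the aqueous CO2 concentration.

α₀ = 1 / (1 + K1/[H⁺] + K1K2/[H⁺]²) = 1 / (1 + 10^+1.96 + 10^+0.88)
   = 1 / (1 + 91.201 + 7.5858) = 1/99.787 = 0.01002
[CO2*] = α₀ × DIC = 0.01002 × 1.91 = 0.0191 mmol/kg = 19.1 μmol/kg

[CO2*] = 19.1 μmol/kg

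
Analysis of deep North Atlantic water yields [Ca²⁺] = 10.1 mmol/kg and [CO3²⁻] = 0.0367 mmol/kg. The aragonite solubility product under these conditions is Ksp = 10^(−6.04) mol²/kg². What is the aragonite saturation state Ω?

Ksp = 10^(−6.04) = 9.120×10^-7
Ω = [Ca²⁺][CO3²⁻]/Ksp = (10.1×10^-3)(0.0367×10^-3) / 9.120×10^-7 = 0.406

Ω = 0.406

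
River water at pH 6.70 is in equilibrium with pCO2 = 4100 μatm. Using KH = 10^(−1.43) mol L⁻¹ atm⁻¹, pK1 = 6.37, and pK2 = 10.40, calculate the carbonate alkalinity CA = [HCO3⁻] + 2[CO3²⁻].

CA = 0.326 mmol/L

[CO2*] = KH · pCO2 = 10^(−1.43) × 4100×10^-6 = 1.523×10^-4 mol/L
α₀ = 1/(1 + K1/[H⁺] + K1K2/[H⁺]²) = 1/(1 + 10^+0.33 + 10^-3.37) = 0.3186
DIC = [CO2*]/α₀ = 1.523×10^-4 / 0.3186 = 0.4781 mmol/L
CA = (α₁ + 2α₂)·DIC = (0.6812 + 2×0.0001359) × 0.4781 = 0.326 mmol/L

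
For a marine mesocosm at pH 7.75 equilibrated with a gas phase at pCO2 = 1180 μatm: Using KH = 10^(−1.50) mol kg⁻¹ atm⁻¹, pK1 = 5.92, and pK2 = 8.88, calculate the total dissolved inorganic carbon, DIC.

DIC = 2.75 mmol/kg

[CO2*] = KH · pCO2 = 10^(−1.50) × 1180×10^-6 = 3.731×10^-5 mol/kg
α₀ = 1/(1 + K1/[H⁺] + K1K2/[H⁺]²) = 1/(1 + 10^+1.83 + 10^+0.70) = 0.01358
DIC = [CO2*]/α₀ = 3.731×10^-5 / 0.01358 = 2.75 mmol/kg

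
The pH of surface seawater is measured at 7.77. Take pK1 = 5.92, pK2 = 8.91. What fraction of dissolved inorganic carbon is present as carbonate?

α₂ = 1 / (1 + [H⁺]/K2 + [H⁺]²/(K1K2)) = 1 / (1 + 10^+1.14 + 10^-0.71)
   = 1 / (1 + 13.804 + 0.19498) = 1/14.999 = 0.06667

α₂ = 0.0667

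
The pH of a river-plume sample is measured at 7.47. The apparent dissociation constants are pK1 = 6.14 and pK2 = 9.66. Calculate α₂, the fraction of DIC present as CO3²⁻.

α₂ = 1 / (1 + [H⁺]/K2 + [H⁺]²/(K1K2)) = 1 / (1 + 10^+2.19 + 10^+0.86)
   = 1 / (1 + 154.88 + 7.2444) = 1/163.13 = 0.006130

α₂ = 0.00613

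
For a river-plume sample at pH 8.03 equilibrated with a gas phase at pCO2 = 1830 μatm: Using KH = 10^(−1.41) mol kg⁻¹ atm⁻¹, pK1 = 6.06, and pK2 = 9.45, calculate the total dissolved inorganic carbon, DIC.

DIC = 6.97 mmol/kg

[CO2*] = KH · pCO2 = 10^(−1.41) × 1830×10^-6 = 7.120×10^-5 mol/kg
α₀ = 1/(1 + K1/[H⁺] + K1K2/[H⁺]²) = 1/(1 + 10^+1.97 + 10^+0.55) = 0.01022
DIC = [CO2*]/α₀ = 7.120×10^-5 / 0.01022 = 6.97 mmol/kg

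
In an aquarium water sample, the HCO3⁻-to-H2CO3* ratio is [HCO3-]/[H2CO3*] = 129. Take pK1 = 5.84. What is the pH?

pH = 7.95

From K1 = [H⁺][HCO3-]/[H2CO3*]:  pH = pK1 + log₁₀([HCO3-]/[H2CO3*])
log₁₀(129) = +2.111
pH = 5.84 + (+2.111) = 7.95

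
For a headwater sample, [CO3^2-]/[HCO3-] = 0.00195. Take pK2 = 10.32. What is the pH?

From K2 = [H⁺][CO3^2-]/[HCO3-]:  pH = pK2 + log₁₀([CO3^2-]/[HCO3-])
log₁₀(0.00195) = -2.710
pH = 10.32 + (-2.710) = 7.61

pH = 7.61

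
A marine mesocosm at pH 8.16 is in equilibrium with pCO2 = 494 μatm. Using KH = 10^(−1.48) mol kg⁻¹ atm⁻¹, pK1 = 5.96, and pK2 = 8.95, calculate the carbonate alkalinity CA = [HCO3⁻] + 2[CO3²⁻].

[CO2*] = KH · pCO2 = 10^(−1.48) × 494×10^-6 = 1.636×10^-5 mol/kg
α₀ = 1/(1 + K1/[H⁺] + K1K2/[H⁺]²) = 1/(1 + 10^+2.20 + 10^+1.41) = 0.005400
DIC = [CO2*]/α₀ = 1.636×10^-5 / 0.005400 = 3.029 mmol/kg
CA = (α₁ + 2α₂)·DIC = (0.8558 + 2×0.1388) × 3.029 = 3.43 mmol/kg

CA = 3.43 mmol/kg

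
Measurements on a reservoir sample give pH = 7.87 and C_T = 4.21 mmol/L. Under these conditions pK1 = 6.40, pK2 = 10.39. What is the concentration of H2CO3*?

[CO2*] = 0.138 mmol/L

α₀ = 1 / (1 + K1/[H⁺] + K1K2/[H⁺]²) = 1 / (1 + 10^+1.47 + 10^-1.05)
   = 1 / (1 + 29.512 + 0.089125) = 1/30.601 = 0.03268
[CO2*] = α₀ × DIC = 0.03268 × 4.21 = 0.138 mmol/L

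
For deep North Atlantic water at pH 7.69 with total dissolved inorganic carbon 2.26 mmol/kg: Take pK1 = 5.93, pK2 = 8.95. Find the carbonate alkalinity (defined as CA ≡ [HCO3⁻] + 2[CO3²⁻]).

CA = [HCO3⁻] + 2[CO3²⁻] = (α₁ + 2α₂)·DIC
At pH 7.69: [H⁺]/K1 = 10^-1.76 = 0.017378, K2/[H⁺] = 10^-1.26 = 0.054954
α₁ = 1/(1 + 0.017378 + 0.054954) = 1/1.0723 = 0.9325; α₂ = α₁·K2/[H⁺] = 0.05125
α₁ + 2α₂ = 1.0350
CA = 1.0350 × 2.26 = 2.34 mmol/kg

CA = 2.34 mmol/kg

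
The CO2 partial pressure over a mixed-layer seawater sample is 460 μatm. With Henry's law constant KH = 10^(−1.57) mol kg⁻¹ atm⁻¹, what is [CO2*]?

KH = 10^(−1.57) = 2.692×10^-2 mol kg⁻¹ atm⁻¹
[CO2*] = KH · pCO2 = 2.692×10^-2 × 460×10^-6 atm = 1.24×10^-5 mol/kg

[CO2*] = 12.4 μmol/kg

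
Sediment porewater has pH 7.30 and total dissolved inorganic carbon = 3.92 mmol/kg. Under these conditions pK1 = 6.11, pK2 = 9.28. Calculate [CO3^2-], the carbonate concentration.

α₂ = 1 / (1 + [H⁺]/K2 + [H⁺]²/(K1K2)) = 1 / (1 + 10^+1.98 + 10^+0.79)
   = 1 / (1 + 95.499 + 6.1660) = 1/102.67 = 0.009740
[CO3²⁻] = α₂ × DIC = 0.009740 × 3.92 = 0.0382 mmol/kg

[CO3²⁻] = 0.0382 mmol/kg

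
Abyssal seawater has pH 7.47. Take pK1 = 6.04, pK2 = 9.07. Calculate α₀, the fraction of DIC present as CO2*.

α₀ = 1 / (1 + K1/[H⁺] + K1K2/[H⁺]²) = 1 / (1 + 10^+1.43 + 10^-0.17)
   = 1 / (1 + 26.915 + 0.67608) = 1/28.591 = 0.03498

α₀ = 0.0350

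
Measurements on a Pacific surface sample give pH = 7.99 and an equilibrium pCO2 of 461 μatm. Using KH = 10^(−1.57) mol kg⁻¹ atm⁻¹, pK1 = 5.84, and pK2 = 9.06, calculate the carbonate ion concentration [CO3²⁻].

[CO2*] = KH · pCO2 = 10^(−1.57) × 461×10^-6 = 1.241×10^-5 mol/kg
α₀ = 1/(1 + K1/[H⁺] + K1K2/[H⁺]²) = 1/(1 + 10^+2.15 + 10^+1.08) = 0.006482
DIC = [CO2*]/α₀ = 1.241×10^-5 / 0.006482 = 1.914 mmol/kg
[CO3²⁻] = α₂·DIC; α₂ = 0.07793, so [CO3²⁻] = 0.07793 × 1.914 = 0.149 mmol/kg

[CO3²⁻] = 0.149 mmol/kg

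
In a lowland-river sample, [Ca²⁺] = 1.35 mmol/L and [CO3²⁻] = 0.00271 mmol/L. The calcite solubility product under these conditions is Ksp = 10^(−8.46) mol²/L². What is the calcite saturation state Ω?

Ω = 1.06

Ksp = 10^(−8.46) = 3.467×10^-9
Ω = [Ca²⁺][CO3²⁻]/Ksp = (1.35×10^-3)(0.00271×10^-3) / 3.467×10^-9 = 1.06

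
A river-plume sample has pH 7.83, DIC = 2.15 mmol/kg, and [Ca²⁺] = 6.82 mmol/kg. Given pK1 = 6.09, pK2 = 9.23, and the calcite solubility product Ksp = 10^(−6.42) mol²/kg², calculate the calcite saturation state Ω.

α₂ = 1 / (1 + [H⁺]/K2 + [H⁺]²/(K1K2)) = 1 / (1 + 10^+1.40 + 10^-0.34)
   = 1 / (1 + 25.119 + 0.45709) = 1/26.576 = 0.03763
[CO3²⁻] = α₂ × DIC = 0.03763 × 2.15 = 0.08090 mmol/kg
Ksp = 10^(−6.42) = 3.802×10^-7
Ω = [Ca²⁺][CO3²⁻]/Ksp = (6.82×10^-3)(8.090×10^-5) / 3.802×10^-7 = 1.45

Ω = 1.45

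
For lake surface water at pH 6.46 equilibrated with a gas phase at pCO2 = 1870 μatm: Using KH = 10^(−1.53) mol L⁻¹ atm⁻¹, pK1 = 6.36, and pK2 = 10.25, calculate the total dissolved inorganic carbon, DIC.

DIC = 0.125 mmol/L

[CO2*] = KH · pCO2 = 10^(−1.53) × 1870×10^-6 = 5.519×10^-5 mol/L
α₀ = 1/(1 + K1/[H⁺] + K1K2/[H⁺]²) = 1/(1 + 10^+0.10 + 10^-3.69) = 0.4426
DIC = [CO2*]/α₀ = 5.519×10^-5 / 0.4426 = 0.125 mmol/L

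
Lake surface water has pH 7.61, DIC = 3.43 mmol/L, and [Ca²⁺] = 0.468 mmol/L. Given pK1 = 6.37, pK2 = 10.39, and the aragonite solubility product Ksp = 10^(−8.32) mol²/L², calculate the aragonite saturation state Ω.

α₂ = 1 / (1 + [H⁺]/K2 + [H⁺]²/(K1K2)) = 1 / (1 + 10^+2.78 + 10^+1.54)
   = 1 / (1 + 602.56 + 34.674) = 1/638.23 = 0.001567
[CO3²⁻] = α₂ × DIC = 0.001567 × 3.43 = 0.005374 mmol/L = 5.374 μmol/L
Ksp = 10^(−8.32) = 4.786×10^-9
Ω = [Ca²⁺][CO3²⁻]/Ksp = (0.468×10^-3)(5.374×10^-6) / 4.786×10^-9 = 0.525

Ω = 0.525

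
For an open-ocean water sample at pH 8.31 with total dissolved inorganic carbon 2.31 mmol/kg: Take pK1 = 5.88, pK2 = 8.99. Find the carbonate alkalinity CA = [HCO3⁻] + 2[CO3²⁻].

CA = 2.70 mmol/kg

CA = [HCO3⁻] + 2[CO3²⁻] = (α₁ + 2α₂)·DIC
At pH 8.31: [H⁺]/K1 = 10^-2.43 = 0.0037154, K2/[H⁺] = 10^-0.68 = 0.20893
α₁ = 1/(1 + 0.0037154 + 0.20893) = 1/1.2126 = 0.8246; α₂ = α₁·K2/[H⁺] = 0.1723
α₁ + 2α₂ = 1.1692
CA = 1.1692 × 2.31 = 2.70 mmol/kg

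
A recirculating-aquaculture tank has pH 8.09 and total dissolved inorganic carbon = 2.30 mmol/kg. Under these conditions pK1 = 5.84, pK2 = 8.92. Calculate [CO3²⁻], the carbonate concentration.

α₂ = 1 / (1 + [H⁺]/K2 + [H⁺]²/(K1K2)) = 1 / (1 + 10^+0.83 + 10^-1.42)
   = 1 / (1 + 6.7608 + 0.038019) = 1/7.7988 = 0.1282
[CO3²⁻] = α₂ × DIC = 0.1282 × 2.30 = 0.295 mmol/kg

[CO3²⁻] = 0.295 mmol/kg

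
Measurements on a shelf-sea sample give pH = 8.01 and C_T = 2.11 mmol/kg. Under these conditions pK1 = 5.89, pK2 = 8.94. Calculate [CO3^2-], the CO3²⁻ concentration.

[CO3²⁻] = 0.220 mmol/kg

α₂ = 1 / (1 + [H⁺]/K2 + [H⁺]²/(K1K2)) = 1 / (1 + 10^+0.93 + 10^-1.19)
   = 1 / (1 + 8.5114 + 0.064565) = 1/9.5759 = 0.1044
[CO3²⁻] = α₂ × DIC = 0.1044 × 2.11 = 0.220 mmol/kg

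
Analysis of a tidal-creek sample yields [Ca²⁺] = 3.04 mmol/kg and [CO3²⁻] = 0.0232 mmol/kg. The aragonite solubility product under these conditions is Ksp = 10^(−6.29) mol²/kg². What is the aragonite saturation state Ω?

Ksp = 10^(−6.29) = 5.129×10^-7
Ω = [Ca²⁺][CO3²⁻]/Ksp = (3.04×10^-3)(0.0232×10^-3) / 5.129×10^-7 = 0.138

Ω = 0.138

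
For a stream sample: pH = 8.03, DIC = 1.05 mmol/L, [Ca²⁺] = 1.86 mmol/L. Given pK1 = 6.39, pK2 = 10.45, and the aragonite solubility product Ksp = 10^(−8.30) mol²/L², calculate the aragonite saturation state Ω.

α₂ = 1 / (1 + [H⁺]/K2 + [H⁺]²/(K1K2)) = 1 / (1 + 10^+2.42 + 10^+0.78)
   = 1 / (1 + 263.03 + 6.0256) = 1/270.05 = 0.003703
[CO3²⁻] = α₂ × DIC = 0.003703 × 1.05 = 0.003888 mmol/L = 3.888 μmol/L
Ksp = 10^(−8.30) = 5.012×10^-9
Ω = [Ca²⁺][CO3²⁻]/Ksp = (1.86×10^-3)(3.888×10^-6) / 5.012×10^-9 = 1.44

Ω = 1.44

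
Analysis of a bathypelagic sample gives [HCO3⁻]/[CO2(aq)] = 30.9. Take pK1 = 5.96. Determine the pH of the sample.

From K1 = [H⁺][HCO3⁻]/[CO2(aq)]:  pH = pK1 + log₁₀([HCO3⁻]/[CO2(aq)])
log₁₀(30.9) = +1.490
pH = 5.96 + (+1.490) = 7.45

pH = 7.45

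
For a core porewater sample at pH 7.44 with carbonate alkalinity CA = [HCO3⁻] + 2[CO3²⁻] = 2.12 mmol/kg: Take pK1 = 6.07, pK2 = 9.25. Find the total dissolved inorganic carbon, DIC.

CA = [HCO3⁻] + 2[CO3²⁻] = (α₁ + 2α₂)·DIC
At pH 7.44: [H⁺]/K1 = 10^-1.37 = 0.042658, K2/[H⁺] = 10^-1.81 = 0.015488
α₁ = 1/(1 + 0.042658 + 0.015488) = 1/1.0581 = 0.9450; α₂ = α₁·K2/[H⁺] = 0.01464
α₁ + 2α₂ = 0.9743
DIC = CA / (α₁ + 2α₂) = 2.12 / 0.9743 = 2.18 mmol/kg

DIC = 2.18 mmol/kg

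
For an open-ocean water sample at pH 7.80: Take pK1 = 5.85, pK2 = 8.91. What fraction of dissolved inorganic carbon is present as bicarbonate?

α₁ = 1 / (1 + [H⁺]/K1 + K2/[H⁺]) = 1 / (1 + 10^-1.95 + 10^-1.11)
   = 1 / (1 + 0.011220 + 0.077625) = 1/1.0888 = 0.9184

α₁ = 0.918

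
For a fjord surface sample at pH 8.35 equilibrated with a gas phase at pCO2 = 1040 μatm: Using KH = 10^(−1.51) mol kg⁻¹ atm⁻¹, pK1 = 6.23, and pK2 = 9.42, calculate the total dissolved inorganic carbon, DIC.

DIC = 4.63 mmol/kg

[CO2*] = KH · pCO2 = 10^(−1.51) × 1040×10^-6 = 3.214×10^-5 mol/kg
α₀ = 1/(1 + K1/[H⁺] + K1K2/[H⁺]²) = 1/(1 + 10^+2.12 + 10^+1.05) = 0.006942
DIC = [CO2*]/α₀ = 3.214×10^-5 / 0.006942 = 4.63 mmol/kg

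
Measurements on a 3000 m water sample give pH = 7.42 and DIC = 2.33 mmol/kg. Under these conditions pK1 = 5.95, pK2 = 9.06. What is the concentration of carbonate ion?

[CO3²⁻] = 0.0505 mmol/kg

α₂ = 1 / (1 + [H⁺]/K2 + [H⁺]²/(K1K2)) = 1 / (1 + 10^+1.64 + 10^+0.17)
   = 1 / (1 + 43.652 + 1.4791) = 1/46.131 = 0.02168
[CO3²⁻] = α₂ × DIC = 0.02168 × 2.33 = 0.0505 mmol/kg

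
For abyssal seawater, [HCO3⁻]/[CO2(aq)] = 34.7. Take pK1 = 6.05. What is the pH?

From K1 = [H⁺][HCO3⁻]/[CO2(aq)]:  pH = pK1 + log₁₀([HCO3⁻]/[CO2(aq)])
log₁₀(34.7) = +1.540
pH = 6.05 + (+1.540) = 7.59

pH = 7.59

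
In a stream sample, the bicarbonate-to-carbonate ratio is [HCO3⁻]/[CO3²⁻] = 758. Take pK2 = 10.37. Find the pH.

pH = 7.49

From K2 = [H⁺][CO3²⁻]/[HCO3⁻]:  pH = pK2 − log₁₀([HCO3⁻]/[CO3²⁻])
log₁₀(758) = +2.880
pH = 10.37 − (+2.880) = 7.49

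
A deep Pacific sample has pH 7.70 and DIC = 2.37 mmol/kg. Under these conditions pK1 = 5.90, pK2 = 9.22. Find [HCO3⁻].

[HCO3⁻] = 2.27 mmol/kg

α₁ = 1 / (1 + [H⁺]/K1 + K2/[H⁺]) = 1 / (1 + 10^-1.80 + 10^-1.52)
   = 1 / (1 + 0.015849 + 0.030200) = 1/1.0460 = 0.9560
[HCO3⁻] = α₁ × DIC = 0.9560 × 2.37 = 2.27 mmol/kg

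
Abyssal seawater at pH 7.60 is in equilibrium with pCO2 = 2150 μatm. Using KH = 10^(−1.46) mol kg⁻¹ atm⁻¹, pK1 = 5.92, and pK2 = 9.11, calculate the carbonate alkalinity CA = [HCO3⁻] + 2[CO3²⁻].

CA = 3.79 mmol/kg

[CO2*] = KH · pCO2 = 10^(−1.46) × 2150×10^-6 = 7.455×10^-5 mol/kg
α₀ = 1/(1 + K1/[H⁺] + K1K2/[H⁺]²) = 1/(1 + 10^+1.68 + 10^+0.17) = 0.01986
DIC = [CO2*]/α₀ = 7.455×10^-5 / 0.01986 = 3.753 mmol/kg
CA = (α₁ + 2α₂)·DIC = (0.9508 + 2×0.02938) × 3.753 = 3.79 mmol/kg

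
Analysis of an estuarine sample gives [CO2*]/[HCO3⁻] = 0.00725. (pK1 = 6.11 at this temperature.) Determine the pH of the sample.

From K1 = [H⁺][HCO3⁻]/[CO2*]:  pH = pK1 − log₁₀([CO2*]/[HCO3⁻])
log₁₀(0.00725) = -2.140
pH = 6.11 − (-2.140) = 8.25

pH = 8.25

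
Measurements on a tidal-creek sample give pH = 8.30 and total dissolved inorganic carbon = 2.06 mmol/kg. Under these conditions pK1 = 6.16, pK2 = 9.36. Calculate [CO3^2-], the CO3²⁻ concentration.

α₂ = 1 / (1 + [H⁺]/K2 + [H⁺]²/(K1K2)) = 1 / (1 + 10^+1.06 + 10^-1.08)
   = 1 / (1 + 11.482 + 0.083176) = 1/12.565 = 0.07959
[CO3²⁻] = α₂ × DIC = 0.07959 × 2.06 = 0.164 mmol/kg

[CO3²⁻] = 0.164 mmol/kg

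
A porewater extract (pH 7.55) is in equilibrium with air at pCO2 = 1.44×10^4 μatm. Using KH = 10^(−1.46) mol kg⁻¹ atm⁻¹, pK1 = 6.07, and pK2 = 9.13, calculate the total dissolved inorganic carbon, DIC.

DIC = 16.0 mmol/kg

[CO2*] = KH · pCO2 = 10^(−1.46) × 1.44×10^4×10^-6 = 4.993×10^-4 mol/kg
α₀ = 1/(1 + K1/[H⁺] + K1K2/[H⁺]²) = 1/(1 + 10^+1.48 + 10^-0.10) = 0.03126
DIC = [CO2*]/α₀ = 4.993×10^-4 / 0.03126 = 16.0 mmol/kg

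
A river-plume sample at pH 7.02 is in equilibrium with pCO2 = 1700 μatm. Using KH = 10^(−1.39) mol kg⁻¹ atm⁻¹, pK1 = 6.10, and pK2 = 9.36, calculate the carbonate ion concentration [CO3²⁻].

[CO2*] = KH · pCO2 = 10^(−1.39) × 1700×10^-6 = 6.925×10^-5 mol/kg
α₀ = 1/(1 + K1/[H⁺] + K1K2/[H⁺]²) = 1/(1 + 10^+0.92 + 10^-1.42) = 0.1069
DIC = [CO2*]/α₀ = 6.925×10^-5 / 0.1069 = 0.6479 mmol/kg
[CO3²⁻] = α₂·DIC; α₂ = 0.004064, so [CO3²⁻] = 0.004064 × 0.6479 = 0.00263 mmol/kg = 2.63 μmol/kg

[CO3²⁻] = 2.63 μmol/kg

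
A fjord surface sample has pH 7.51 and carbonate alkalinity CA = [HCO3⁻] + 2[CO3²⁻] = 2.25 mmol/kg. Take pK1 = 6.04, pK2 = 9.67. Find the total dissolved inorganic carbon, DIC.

DIC = 2.31 mmol/kg

CA = [HCO3⁻] + 2[CO3²⁻] = (α₁ + 2α₂)·DIC
At pH 7.51: [H⁺]/K1 = 10^-1.47 = 0.033884, K2/[H⁺] = 10^-2.16 = 0.0069183
α₁ = 1/(1 + 0.033884 + 0.0069183) = 1/1.0408 = 0.9608; α₂ = α₁·K2/[H⁺] = 0.006647
α₁ + 2α₂ = 0.9741
DIC = CA / (α₁ + 2α₂) = 2.25 / 0.9741 = 2.31 mmol/kg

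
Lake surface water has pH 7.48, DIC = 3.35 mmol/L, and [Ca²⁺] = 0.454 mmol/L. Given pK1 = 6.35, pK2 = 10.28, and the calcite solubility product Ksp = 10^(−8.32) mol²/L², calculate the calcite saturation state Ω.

α₂ = 1 / (1 + [H⁺]/K2 + [H⁺]²/(K1K2)) = 1 / (1 + 10^+2.80 + 10^+1.67)
   = 1 / (1 + 630.96 + 46.774) = 1/678.73 = 0.001473
[CO3²⁻] = α₂ × DIC = 0.001473 × 3.35 = 0.004936 mmol/L = 4.936 μmol/L
Ksp = 10^(−8.32) = 4.786×10^-9
Ω = [Ca²⁺][CO3²⁻]/Ksp = (0.454×10^-3)(4.936×10^-6) / 4.786×10^-9 = 0.468

Ω = 0.468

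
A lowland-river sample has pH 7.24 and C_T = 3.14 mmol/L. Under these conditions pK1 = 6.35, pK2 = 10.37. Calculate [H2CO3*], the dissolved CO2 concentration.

α₀ = 1 / (1 + K1/[H⁺] + K1K2/[H⁺]²) = 1 / (1 + 10^+0.89 + 10^-2.24)
   = 1 / (1 + 7.7625 + 0.0057544) = 1/8.7682 = 0.1140
[CO2*] = α₀ × DIC = 0.1140 × 3.14 = 0.358 mmol/L

[CO2*] = 0.358 mmol/L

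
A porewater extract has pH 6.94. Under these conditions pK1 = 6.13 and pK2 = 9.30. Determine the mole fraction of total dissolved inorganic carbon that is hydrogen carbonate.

α₁ = 1 / (1 + [H⁺]/K1 + K2/[H⁺]) = 1 / (1 + 10^-0.81 + 10^-2.36)
   = 1 / (1 + 0.15488 + 0.0043652) = 1/1.1592 = 0.8626

α₁ = 0.863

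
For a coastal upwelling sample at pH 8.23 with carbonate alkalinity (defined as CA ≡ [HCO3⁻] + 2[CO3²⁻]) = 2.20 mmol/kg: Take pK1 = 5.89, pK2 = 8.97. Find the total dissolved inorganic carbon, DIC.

DIC = 1.91 mmol/kg

CA = [HCO3⁻] + 2[CO3²⁻] = (α₁ + 2α₂)·DIC
At pH 8.23: [H⁺]/K1 = 10^-2.34 = 0.0045709, K2/[H⁺] = 10^-0.74 = 0.18197
α₁ = 1/(1 + 0.0045709 + 0.18197) = 1/1.1865 = 0.8428; α₂ = α₁·K2/[H⁺] = 0.1534
α₁ + 2α₂ = 1.1495
DIC = CA / (α₁ + 2α₂) = 2.20 / 1.1495 = 1.91 mmol/kg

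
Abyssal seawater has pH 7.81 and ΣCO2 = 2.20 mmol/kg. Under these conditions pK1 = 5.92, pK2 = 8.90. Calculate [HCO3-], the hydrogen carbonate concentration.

[HCO3⁻] = 2.01 mmol/kg

α₁ = 1 / (1 + [H⁺]/K1 + K2/[H⁺]) = 1 / (1 + 10^-1.89 + 10^-1.09)
   = 1 / (1 + 0.012882 + 0.081283) = 1/1.0942 = 0.9139
[HCO3⁻] = α₁ × DIC = 0.9139 × 2.20 = 2.01 mmol/kg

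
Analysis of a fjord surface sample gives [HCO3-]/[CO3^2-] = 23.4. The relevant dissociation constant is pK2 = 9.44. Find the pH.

From K2 = [H⁺][CO3^2-]/[HCO3-]:  pH = pK2 − log₁₀([HCO3-]/[CO3^2-])
log₁₀(23.4) = +1.369
pH = 9.44 − (+1.369) = 8.07

pH = 8.07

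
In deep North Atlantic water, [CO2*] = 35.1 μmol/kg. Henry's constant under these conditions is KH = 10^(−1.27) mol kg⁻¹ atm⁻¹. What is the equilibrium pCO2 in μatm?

pCO2 = 654 μatm

KH = 10^(−1.27) = 5.370×10^-2 mol kg⁻¹ atm⁻¹
pCO2 = [CO2*]/KH = 35.1×10^-6 / 5.370×10^-2 = 6.54×10^-4 atm = 654 μatm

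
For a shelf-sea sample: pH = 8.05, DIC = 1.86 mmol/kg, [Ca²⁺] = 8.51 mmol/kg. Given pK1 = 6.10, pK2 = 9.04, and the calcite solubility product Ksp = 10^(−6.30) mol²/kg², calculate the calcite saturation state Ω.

α₂ = 1 / (1 + [H⁺]/K2 + [H⁺]²/(K1K2)) = 1 / (1 + 10^+0.99 + 10^-0.96)
   = 1 / (1 + 9.7724 + 0.10965) = 1/10.882 = 0.09189
[CO3²⁻] = α₂ × DIC = 0.09189 × 1.86 = 0.1709 mmol/kg
Ksp = 10^(−6.30) = 5.012×10^-7
Ω = [Ca²⁺][CO3²⁻]/Ksp = (8.51×10^-3)(1.709×10^-4) / 5.012×10^-7 = 2.90

Ω = 2.90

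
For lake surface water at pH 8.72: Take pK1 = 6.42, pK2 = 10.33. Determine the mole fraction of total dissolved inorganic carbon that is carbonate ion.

α₂ = 0.0238

α₂ = 1 / (1 + [H⁺]/K2 + [H⁺]²/(K1K2)) = 1 / (1 + 10^+1.61 + 10^-0.69)
   = 1 / (1 + 40.738 + 0.20417) = 1/41.942 = 0.02384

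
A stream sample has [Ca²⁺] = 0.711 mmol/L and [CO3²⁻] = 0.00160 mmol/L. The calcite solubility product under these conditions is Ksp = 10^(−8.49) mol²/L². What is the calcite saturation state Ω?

Ksp = 10^(−8.49) = 3.236×10^-9
Ω = [Ca²⁺][CO3²⁻]/Ksp = (0.711×10^-3)(0.00160×10^-3) / 3.236×10^-9 = 0.352

Ω = 0.352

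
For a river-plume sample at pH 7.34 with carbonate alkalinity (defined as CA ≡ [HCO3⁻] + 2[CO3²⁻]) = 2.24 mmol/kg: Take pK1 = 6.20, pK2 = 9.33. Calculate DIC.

DIC = 2.38 mmol/kg

CA = [HCO3⁻] + 2[CO3²⁻] = (α₁ + 2α₂)·DIC
At pH 7.34: [H⁺]/K1 = 10^-1.14 = 0.072444, K2/[H⁺] = 10^-1.99 = 0.010233
α₁ = 1/(1 + 0.072444 + 0.010233) = 1/1.0827 = 0.9236; α₂ = α₁·K2/[H⁺] = 0.009452
α₁ + 2α₂ = 0.9425
DIC = CA / (α₁ + 2α₂) = 2.24 / 0.9425 = 2.38 mmol/kg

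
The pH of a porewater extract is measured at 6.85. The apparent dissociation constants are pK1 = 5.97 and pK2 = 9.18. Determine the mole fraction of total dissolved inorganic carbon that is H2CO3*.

α₀ = 0.116

α₀ = 1 / (1 + K1/[H⁺] + K1K2/[H⁺]²) = 1 / (1 + 10^+0.88 + 10^-1.45)
   = 1 / (1 + 7.5858 + 0.035481) = 1/8.6213 = 0.1160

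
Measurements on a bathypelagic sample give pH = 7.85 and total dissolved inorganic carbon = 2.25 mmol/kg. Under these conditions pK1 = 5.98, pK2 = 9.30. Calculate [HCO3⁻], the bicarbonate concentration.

[HCO3⁻] = 2.14 mmol/kg

α₁ = 1 / (1 + [H⁺]/K1 + K2/[H⁺]) = 1 / (1 + 10^-1.87 + 10^-1.45)
   = 1 / (1 + 0.013490 + 0.035481) = 1/1.0490 = 0.9533
[HCO3⁻] = α₁ × DIC = 0.9533 × 2.25 = 2.14 mmol/kg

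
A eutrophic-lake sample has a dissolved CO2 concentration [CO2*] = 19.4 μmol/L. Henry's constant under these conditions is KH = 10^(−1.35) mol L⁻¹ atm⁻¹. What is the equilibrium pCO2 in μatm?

KH = 10^(−1.35) = 4.467×10^-2 mol L⁻¹ atm⁻¹
pCO2 = [CO2*]/KH = 19.4×10^-6 / 4.467×10^-2 = 4.34×10^-4 atm = 434 μatm

pCO2 = 434 μatm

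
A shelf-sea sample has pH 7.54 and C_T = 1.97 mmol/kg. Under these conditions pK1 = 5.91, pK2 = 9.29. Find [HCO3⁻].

α₁ = 1 / (1 + [H⁺]/K1 + K2/[H⁺]) = 1 / (1 + 10^-1.63 + 10^-1.75)
   = 1 / (1 + 0.023442 + 0.017783) = 1/1.0412 = 0.9604
[HCO3⁻] = α₁ × DIC = 0.9604 × 1.97 = 1.89 mmol/kg

[HCO3⁻] = 1.89 mmol/kg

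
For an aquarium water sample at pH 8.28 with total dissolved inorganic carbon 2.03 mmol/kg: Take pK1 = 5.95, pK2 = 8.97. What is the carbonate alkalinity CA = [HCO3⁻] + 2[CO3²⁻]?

CA = [HCO3⁻] + 2[CO3²⁻] = (α₁ + 2α₂)·DIC
At pH 8.28: [H⁺]/K1 = 10^-2.33 = 0.0046774, K2/[H⁺] = 10^-0.69 = 0.20417
α₁ = 1/(1 + 0.0046774 + 0.20417) = 1/1.2089 = 0.8272; α₂ = α₁·K2/[H⁺] = 0.1689
α₁ + 2α₂ = 1.1650
CA = 1.1650 × 2.03 = 2.37 mmol/kg

CA = 2.37 mmol/kg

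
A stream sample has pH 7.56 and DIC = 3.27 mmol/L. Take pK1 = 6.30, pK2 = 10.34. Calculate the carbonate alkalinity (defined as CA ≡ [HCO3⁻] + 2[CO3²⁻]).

CA = [HCO3⁻] + 2[CO3²⁻] = (α₁ + 2α₂)·DIC
At pH 7.56: [H⁺]/K1 = 10^-1.26 = 0.054954, K2/[H⁺] = 10^-2.78 = 0.0016596
α₁ = 1/(1 + 0.054954 + 0.0016596) = 1/1.0566 = 0.9464; α₂ = α₁·K2/[H⁺] = 0.001571
α₁ + 2α₂ = 0.9496
CA = 0.9496 × 3.27 = 3.11 mmol/L

CA = 3.11 mmol/L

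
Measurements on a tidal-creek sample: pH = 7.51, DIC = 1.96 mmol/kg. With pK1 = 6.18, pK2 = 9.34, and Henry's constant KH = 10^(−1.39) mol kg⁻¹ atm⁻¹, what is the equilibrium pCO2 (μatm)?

pCO2 = 2120 μatm

α₀ = 1 / (1 + K1/[H⁺] + K1K2/[H⁺]²) = 1 / (1 + 10^+1.33 + 10^-0.50)
   = 1 / (1 + 21.380 + 0.31623) = 1/22.696 = 0.04406
[CO2*] = α₀ × DIC = 0.04406 × 1.96 = 0.08636 mmol/kg
pCO2 = [CO2*]/KH = 8.636×10^-5 / 4.074×10^-2 = 2120 μatm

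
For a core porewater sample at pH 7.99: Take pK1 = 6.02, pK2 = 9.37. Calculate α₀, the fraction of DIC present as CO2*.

α₀ = 1 / (1 + K1/[H⁺] + K1K2/[H⁺]²) = 1 / (1 + 10^+1.97 + 10^+0.59)
   = 1 / (1 + 93.325 + 3.8905) = 1/98.216 = 0.01018

α₀ = 0.0102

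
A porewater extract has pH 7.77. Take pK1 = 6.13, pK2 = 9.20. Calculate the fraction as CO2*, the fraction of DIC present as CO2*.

α₀ = 0.0216

α₀ = 1 / (1 + K1/[H⁺] + K1K2/[H⁺]²) = 1 / (1 + 10^+1.64 + 10^+0.21)
   = 1 / (1 + 43.652 + 1.6218) = 1/46.273 = 0.02161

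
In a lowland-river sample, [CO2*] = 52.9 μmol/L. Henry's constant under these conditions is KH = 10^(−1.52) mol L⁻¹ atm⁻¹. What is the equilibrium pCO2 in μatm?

KH = 10^(−1.52) = 3.020×10^-2 mol L⁻¹ atm⁻¹
pCO2 = [CO2*]/KH = 52.9×10^-6 / 3.020×10^-2 = 1.75×10^-3 atm = 1750 μatm

pCO2 = 1750 μatm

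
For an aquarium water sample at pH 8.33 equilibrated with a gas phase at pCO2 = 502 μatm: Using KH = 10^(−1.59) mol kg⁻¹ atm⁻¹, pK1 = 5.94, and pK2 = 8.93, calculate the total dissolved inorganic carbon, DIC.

DIC = 3.98 mmol/kg

[CO2*] = KH · pCO2 = 10^(−1.59) × 502×10^-6 = 1.290×10^-5 mol/kg
α₀ = 1/(1 + K1/[H⁺] + K1K2/[H⁺]²) = 1/(1 + 10^+2.39 + 10^+1.79) = 0.003245
DIC = [CO2*]/α₀ = 1.290×10^-5 / 0.003245 = 3.98 mmol/kg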